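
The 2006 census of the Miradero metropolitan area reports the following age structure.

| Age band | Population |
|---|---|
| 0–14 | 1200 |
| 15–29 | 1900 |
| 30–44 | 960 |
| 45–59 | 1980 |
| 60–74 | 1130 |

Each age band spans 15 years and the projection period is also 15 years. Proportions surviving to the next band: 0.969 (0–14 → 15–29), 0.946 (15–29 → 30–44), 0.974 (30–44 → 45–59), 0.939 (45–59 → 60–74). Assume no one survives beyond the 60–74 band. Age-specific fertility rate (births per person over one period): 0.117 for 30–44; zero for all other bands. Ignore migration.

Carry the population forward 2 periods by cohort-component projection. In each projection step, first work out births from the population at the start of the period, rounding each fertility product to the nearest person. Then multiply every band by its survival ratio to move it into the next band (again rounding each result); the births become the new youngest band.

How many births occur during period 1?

112

After projecting period 1:
Births: 960 * 0.117 = 112
15–29: 1200 * 0.969 = 1163
30–44: 1900 * 0.946 = 1797
45–59: 960 * 0.974 = 935
60–74: 1980 * 0.939 = 1859
→ [112, 1163, 1797, 935, 1859]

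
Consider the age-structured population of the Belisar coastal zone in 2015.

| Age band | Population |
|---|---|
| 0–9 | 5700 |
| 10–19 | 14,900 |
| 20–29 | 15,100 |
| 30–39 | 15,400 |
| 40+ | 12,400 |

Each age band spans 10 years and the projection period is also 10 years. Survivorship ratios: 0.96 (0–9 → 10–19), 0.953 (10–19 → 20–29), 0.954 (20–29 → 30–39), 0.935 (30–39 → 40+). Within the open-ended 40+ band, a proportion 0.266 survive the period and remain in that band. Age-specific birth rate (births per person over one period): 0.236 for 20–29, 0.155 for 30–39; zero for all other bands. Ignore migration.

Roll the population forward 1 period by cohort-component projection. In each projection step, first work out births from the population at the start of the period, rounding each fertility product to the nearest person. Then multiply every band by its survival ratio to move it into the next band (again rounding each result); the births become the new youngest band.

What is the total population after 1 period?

Numbering the groups 1..5 from youngest to oldest:
Period 1.
Births: 15100 * 0.236 = 3564, 15400 * 0.155 = 2387 → 5951
Group 2: 5700 * 0.96 = 5472
Group 3: 14900 * 0.953 = 14200
Group 4: 15100 * 0.954 = 14405
Group 5: 15400 * 0.935 + 12400 * 0.266 = 14399 + 3298 = 17697
Population now: 0–9=5951, 10–19=5472, 20–29=14200, 30–39=14405, 40+=17697
Total after period 1: 5951 + 5472 + 14200 + 14405 + 17697 = 57725

57725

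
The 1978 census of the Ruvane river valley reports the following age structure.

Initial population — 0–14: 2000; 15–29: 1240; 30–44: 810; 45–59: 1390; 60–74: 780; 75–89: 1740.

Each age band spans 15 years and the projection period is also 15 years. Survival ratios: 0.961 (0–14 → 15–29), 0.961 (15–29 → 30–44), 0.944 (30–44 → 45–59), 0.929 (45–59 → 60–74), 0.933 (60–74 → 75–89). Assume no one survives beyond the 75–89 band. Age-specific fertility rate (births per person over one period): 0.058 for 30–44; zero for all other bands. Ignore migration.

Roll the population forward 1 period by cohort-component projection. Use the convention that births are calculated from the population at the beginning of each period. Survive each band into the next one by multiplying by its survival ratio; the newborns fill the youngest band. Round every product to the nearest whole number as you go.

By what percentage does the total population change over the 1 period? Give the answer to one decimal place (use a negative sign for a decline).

-25.3

After projecting period 1:
Births: 810 × 0.058 = 47
15–29: 2000 × 0.961 = 1922
30–44: 1240 × 0.961 = 1192
45–59: 810 × 0.944 = 765
60–74: 1390 × 0.929 = 1291
75–89: 780 × 0.933 = 728
Population now: 0–14=47, 15–29=1922, 30–44=1192, 45–59=765, 60–74=1291, 75–89=728
Total: 7960 → 5945; change = -2015; percentage change = -25.3%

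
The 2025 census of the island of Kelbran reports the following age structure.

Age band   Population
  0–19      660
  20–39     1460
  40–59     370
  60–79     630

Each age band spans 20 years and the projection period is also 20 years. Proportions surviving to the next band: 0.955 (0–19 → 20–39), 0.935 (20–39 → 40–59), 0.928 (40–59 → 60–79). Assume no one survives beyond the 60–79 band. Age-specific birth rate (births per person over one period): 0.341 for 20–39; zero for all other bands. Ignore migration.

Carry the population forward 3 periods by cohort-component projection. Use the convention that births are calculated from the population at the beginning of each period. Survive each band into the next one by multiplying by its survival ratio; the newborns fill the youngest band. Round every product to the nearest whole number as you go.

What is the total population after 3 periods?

Period 1:
Births: 1460 × 0.341 = 498
20–39: 660 × 0.955 = 630
40–59: 1460 × 0.935 = 1365
60–79: 370 × 0.928 = 343
Population now: 0–19=498, 20–39=630, 40–59=1365, 60–79=343
Period 2:
Births: 630 × 0.341 = 215
20–39: 498 × 0.955 = 476
40–59: 630 × 0.935 = 589
60–79: 1365 × 0.928 = 1267
Population now: 0–19=215, 20–39=476, 40–59=589, 60–79=1267
Period 3:
Births: 476 × 0.341 = 162
20–39: 215 × 0.955 = 205
40–59: 476 × 0.935 = 445
60–79: 589 × 0.928 = 547
Population now: 0–19=162, 20–39=205, 40–59=445, 60–79=547
Total after period 3: 162 + 205 + 445 + 547 = 1359

1359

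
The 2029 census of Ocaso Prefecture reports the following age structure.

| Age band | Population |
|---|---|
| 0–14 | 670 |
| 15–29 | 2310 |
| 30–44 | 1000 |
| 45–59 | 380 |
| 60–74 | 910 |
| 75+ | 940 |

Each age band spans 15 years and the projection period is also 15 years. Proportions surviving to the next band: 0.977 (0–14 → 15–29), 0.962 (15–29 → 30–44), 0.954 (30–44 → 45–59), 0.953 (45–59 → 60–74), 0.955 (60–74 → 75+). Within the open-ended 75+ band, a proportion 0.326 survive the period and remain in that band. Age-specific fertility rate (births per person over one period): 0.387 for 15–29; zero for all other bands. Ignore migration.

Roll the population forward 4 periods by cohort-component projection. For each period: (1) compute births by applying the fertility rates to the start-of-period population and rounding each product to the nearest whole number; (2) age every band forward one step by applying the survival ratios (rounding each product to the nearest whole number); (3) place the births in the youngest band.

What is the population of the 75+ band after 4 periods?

Call the groups 1 to 6, youngest first.
Period 1:
Births: 2310 × 0.387 = 894
Group 2: 670 × 0.977 = 655
Group 3: 2310 × 0.962 = 2222
Group 4: 1000 × 0.954 = 954
Group 5: 380 × 0.953 = 362
Group 6: 910 × 0.955 + 940 × 0.326 = 869 + 306 = 1175
End of period: [894, 655, 2222, 954, 362, 1175]
Period 2:
Births: 655 × 0.387 = 253
Group 2: 894 × 0.977 = 873
Group 3: 655 × 0.962 = 630
Group 4: 2222 × 0.954 = 2120
Group 5: 954 × 0.953 = 909
Group 6: 362 × 0.955 + 1175 × 0.326 = 346 + 383 = 729
End of period: [253, 873, 630, 2120, 909, 729]
Period 3:
Births: 873 × 0.387 = 338
Group 2: 253 × 0.977 = 247
Group 3: 873 × 0.962 = 840
Group 4: 630 × 0.954 = 601
Group 5: 2120 × 0.953 = 2020
Group 6: 909 × 0.955 + 729 × 0.326 = 868 + 238 = 1106
End of period: [338, 247, 840, 601, 2020, 1106]
Period 4:
Births: 247 × 0.387 = 96
Group 2: 338 × 0.977 = 330
Group 3: 247 × 0.962 = 238
Group 4: 840 × 0.954 = 801
Group 5: 601 × 0.953 = 573
Group 6: 2020 × 0.955 + 1106 × 0.326 = 1929 + 361 = 2290
End of period: [96, 330, 238, 801, 573, 2290]

2290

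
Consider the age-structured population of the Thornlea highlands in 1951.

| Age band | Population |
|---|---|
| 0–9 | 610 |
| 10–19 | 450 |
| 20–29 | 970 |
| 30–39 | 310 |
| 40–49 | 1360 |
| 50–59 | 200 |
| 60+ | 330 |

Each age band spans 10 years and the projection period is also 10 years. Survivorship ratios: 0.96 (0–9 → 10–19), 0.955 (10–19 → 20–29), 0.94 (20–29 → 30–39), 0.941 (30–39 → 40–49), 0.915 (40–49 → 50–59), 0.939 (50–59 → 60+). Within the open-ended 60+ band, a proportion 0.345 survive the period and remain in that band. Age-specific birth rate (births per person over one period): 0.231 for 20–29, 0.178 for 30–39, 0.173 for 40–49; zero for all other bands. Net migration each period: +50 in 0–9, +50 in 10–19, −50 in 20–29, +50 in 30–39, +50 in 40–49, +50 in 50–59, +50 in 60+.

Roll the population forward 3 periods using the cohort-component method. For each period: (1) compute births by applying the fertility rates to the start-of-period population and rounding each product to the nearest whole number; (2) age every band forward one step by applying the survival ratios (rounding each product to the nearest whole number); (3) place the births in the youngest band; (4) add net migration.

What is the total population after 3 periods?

4133

Period 1.
Births: 970 * 0.231 = 224 ; 310 * 0.178 = 55 ; 1360 * 0.173 = 235 ⇒ total 514
10–19: 610 * 0.96 = 586
20–29: 450 * 0.955 = 430
30–39: 970 * 0.94 = 912
40–49: 310 * 0.941 = 292
50–59: 1360 * 0.915 = 1244
60+: 200 * 0.939 + 330 * 0.345 = 188 + 114 = 302
Net migration: 0–9 + 50 → 564; 10–19 + 50 → 636; 20–29 − 50 → 380; 30–39 + 50 → 962; 40–49 + 50 → 342; 50–59 + 50 → 1294; 60+ + 50 → 352
End of period: [564, 636, 380, 962, 342, 1294, 352]
Period 2.
Births: 380 * 0.231 = 88 ; 962 * 0.178 = 171 ; 342 * 0.173 = 59 ⇒ total 318
10–19: 564 * 0.96 = 541
20–29: 636 * 0.955 = 607
30–39: 380 * 0.94 = 357
40–49: 962 * 0.941 = 905
50–59: 342 * 0.915 = 313
60+: 1294 * 0.939 + 352 * 0.345 = 1215 + 121 = 1336
Net migration: 0–9 + 50 → 368; 10–19 + 50 → 591; 20–29 − 50 → 557; 30–39 + 50 → 407; 40–49 + 50 → 955; 50–59 + 50 → 363; 60+ + 50 → 1386
End of period: [368, 591, 557, 407, 955, 363, 1386]
Period 3.
Births: 557 * 0.231 = 129 ; 407 * 0.178 = 72 ; 955 * 0.173 = 165 ⇒ total 366
10–19: 368 * 0.96 = 353
20–29: 591 * 0.955 = 564
30–39: 557 * 0.94 = 524
40–49: 407 * 0.941 = 383
50–59: 955 * 0.915 = 874
60+: 363 * 0.939 + 1386 * 0.345 = 341 + 478 = 819
Net migration: 0–9 + 50 → 416; 10–19 + 50 → 403; 20–29 − 50 → 514; 30–39 + 50 → 574; 40–49 + 50 → 433; 50–59 + 50 → 924; 60+ + 50 → 869
End of period: [416, 403, 514, 574, 433, 924, 869]
Total after period 3: 416 + 403 + 514 + 574 + 433 + 924 + 869 = 4133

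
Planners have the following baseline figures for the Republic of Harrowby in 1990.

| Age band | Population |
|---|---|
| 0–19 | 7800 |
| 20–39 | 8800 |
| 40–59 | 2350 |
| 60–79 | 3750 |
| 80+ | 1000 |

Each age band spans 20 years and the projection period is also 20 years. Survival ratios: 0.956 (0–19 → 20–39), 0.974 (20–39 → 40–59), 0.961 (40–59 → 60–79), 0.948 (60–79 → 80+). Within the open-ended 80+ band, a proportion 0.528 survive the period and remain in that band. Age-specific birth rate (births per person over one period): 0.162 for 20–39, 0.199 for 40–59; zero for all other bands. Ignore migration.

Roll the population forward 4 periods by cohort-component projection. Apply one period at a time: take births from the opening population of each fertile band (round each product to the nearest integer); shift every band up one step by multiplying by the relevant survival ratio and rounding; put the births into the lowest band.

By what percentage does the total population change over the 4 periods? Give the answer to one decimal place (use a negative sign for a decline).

-20.6

Period 1.
Births: 8800 × 0.162 = 1426 ; 2350 × 0.199 = 468 — total 1894
20–39: 7800 × 0.956 = 7457
40–59: 8800 × 0.974 = 8571
60–79: 2350 × 0.961 = 2258
80+: 3750 × 0.948 + 1000 × 0.528 = 3555 + 528 = 4083
→ [1894, 7457, 8571, 2258, 4083]
Period 2.
Births: 7457 × 0.162 = 1208 ; 8571 × 0.199 = 1706 — total 2914
20–39: 1894 × 0.956 = 1811
40–59: 7457 × 0.974 = 7263
60–79: 8571 × 0.961 = 8237
80+: 2258 × 0.948 + 4083 × 0.528 = 2141 + 2156 = 4297
→ [2914, 1811, 7263, 8237, 4297]
Period 3.
Births: 1811 × 0.162 = 293 ; 7263 × 0.199 = 1445 — total 1738
20–39: 2914 × 0.956 = 2786
40–59: 1811 × 0.974 = 1764
60–79: 7263 × 0.961 = 6980
80+: 8237 × 0.948 + 4297 × 0.528 = 7809 + 2269 = 10078
→ [1738, 2786, 1764, 6980, 10078]
Period 4.
Births: 2786 × 0.162 = 451 ; 1764 × 0.199 = 351 — total 802
20–39: 1738 × 0.956 = 1662
40–59: 2786 × 0.974 = 2714
60–79: 1764 × 0.961 = 1695
80+: 6980 × 0.948 + 10078 × 0.528 = 6617 + 5321 = 11938
→ [802, 1662, 2714, 1695, 11938]
Total: 23700 → 18811; change = -4889; percentage change = -20.6%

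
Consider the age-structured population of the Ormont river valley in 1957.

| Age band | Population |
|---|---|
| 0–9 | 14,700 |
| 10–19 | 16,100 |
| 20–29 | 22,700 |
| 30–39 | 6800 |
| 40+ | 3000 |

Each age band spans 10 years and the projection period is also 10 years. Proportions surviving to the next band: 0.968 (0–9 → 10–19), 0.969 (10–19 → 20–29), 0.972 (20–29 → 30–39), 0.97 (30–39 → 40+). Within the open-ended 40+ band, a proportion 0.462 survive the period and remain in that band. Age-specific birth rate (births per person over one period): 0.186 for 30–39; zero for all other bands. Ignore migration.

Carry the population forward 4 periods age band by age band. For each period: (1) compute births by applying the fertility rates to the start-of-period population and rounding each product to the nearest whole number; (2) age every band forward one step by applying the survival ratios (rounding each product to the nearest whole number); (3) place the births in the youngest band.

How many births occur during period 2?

4104

Let group 1 be 0–9 through group 5 = 40+.
[period 1]
Births: 6800 × 0.186 = 1265
Group 2: 14700 × 0.968 = 14230
Group 3: 16100 × 0.969 = 15601
Group 4: 22700 × 0.972 = 22064
Group 5: 6800 × 0.97 + 3000 × 0.462 = 6596 + 1386 = 7982
Giving 1265 / 14230 / 15601 / 22064 / 7982.
[period 2]
Births: 22064 × 0.186 = 4104
Group 2: 1265 × 0.968 = 1225
Group 3: 14230 × 0.969 = 13789
Group 4: 15601 × 0.972 = 15164
Group 5: 22064 × 0.97 + 7982 × 0.462 = 21402 + 3688 = 25090
Giving 4104 / 1225 / 13789 / 15164 / 25090.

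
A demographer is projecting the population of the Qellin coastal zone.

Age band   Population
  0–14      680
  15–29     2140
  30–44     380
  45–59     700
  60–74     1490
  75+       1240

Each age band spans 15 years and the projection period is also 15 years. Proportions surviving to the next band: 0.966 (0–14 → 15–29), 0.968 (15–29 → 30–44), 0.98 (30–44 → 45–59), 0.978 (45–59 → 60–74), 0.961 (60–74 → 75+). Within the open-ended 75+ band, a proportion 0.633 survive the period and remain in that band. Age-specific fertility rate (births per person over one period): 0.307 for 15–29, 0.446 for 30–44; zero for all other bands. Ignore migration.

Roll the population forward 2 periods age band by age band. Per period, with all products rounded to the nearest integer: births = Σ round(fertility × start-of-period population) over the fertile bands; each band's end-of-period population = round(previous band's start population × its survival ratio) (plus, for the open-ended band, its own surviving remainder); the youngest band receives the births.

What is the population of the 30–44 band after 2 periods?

636

Period 1:
Births: 2140 * 0.307 = 657, 380 * 0.446 = 169 ⇒ total 826
15–29: 680 * 0.966 = 657
30–44: 2140 * 0.968 = 2072
45–59: 380 * 0.98 = 372
60–74: 700 * 0.978 = 685
75+: 1490 * 0.961 + 1240 * 0.633 = 1432 + 785 = 2217
Giving 826 / 657 / 2072 / 372 / 685 / 2217.
Period 2:
Births: 657 * 0.307 = 202, 2072 * 0.446 = 924 ⇒ total 1126
15–29: 826 * 0.966 = 798
30–44: 657 * 0.968 = 636
45–59: 2072 * 0.98 = 2031
60–74: 372 * 0.978 = 364
75+: 685 * 0.961 + 2217 * 0.633 = 658 + 1403 = 2061
Giving 1126 / 798 / 636 / 2031 / 364 / 2061.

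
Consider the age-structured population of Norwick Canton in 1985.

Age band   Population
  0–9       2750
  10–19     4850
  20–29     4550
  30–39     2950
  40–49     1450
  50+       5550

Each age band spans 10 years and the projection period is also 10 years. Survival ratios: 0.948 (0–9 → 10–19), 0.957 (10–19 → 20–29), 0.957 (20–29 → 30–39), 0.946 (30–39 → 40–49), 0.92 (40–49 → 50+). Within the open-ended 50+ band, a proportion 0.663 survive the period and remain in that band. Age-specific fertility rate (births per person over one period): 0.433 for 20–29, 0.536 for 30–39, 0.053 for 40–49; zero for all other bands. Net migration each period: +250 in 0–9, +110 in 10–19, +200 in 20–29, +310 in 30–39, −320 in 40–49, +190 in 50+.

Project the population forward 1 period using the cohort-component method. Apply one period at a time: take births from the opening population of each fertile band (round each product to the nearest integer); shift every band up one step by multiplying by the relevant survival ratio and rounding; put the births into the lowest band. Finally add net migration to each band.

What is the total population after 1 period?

23775

— Period 1 —
Births: 4550 × 0.433 = 1970 ; 2950 × 0.536 = 1581 ; 1450 × 0.053 = 77 — total 3628
10–19: 2750 × 0.948 = 2607
20–29: 4850 × 0.957 = 4641
30–39: 4550 × 0.957 = 4354
40–49: 2950 × 0.946 = 2791
50+: 1450 × 0.92 + 5550 × 0.663 = 1334 + 3680 = 5014
Net migration: 0–9 + 250 → 3878; 10–19 + 110 → 2717; 20–29 + 200 → 4841; 30–39 + 310 → 4664; 40–49 − 320 → 2471; 50+ + 190 → 5204
→ [3878, 2717, 4841, 4664, 2471, 5204]
Total after period 1: 3878 + 2717 + 4841 + 4664 + 2471 + 5204 = 23775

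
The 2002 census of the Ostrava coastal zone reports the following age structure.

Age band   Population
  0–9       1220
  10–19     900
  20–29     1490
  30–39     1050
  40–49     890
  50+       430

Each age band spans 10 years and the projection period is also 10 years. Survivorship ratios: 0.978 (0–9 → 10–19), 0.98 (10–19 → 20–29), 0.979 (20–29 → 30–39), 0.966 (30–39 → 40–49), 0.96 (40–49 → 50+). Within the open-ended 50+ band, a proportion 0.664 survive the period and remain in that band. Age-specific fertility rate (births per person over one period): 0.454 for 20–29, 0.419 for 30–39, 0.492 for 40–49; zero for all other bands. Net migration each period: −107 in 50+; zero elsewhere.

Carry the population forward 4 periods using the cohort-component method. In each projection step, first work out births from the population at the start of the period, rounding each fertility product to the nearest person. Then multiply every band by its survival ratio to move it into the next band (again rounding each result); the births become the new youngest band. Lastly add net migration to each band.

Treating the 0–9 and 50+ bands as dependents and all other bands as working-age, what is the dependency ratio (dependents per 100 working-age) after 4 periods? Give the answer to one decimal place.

67.8

Numbering the groups 1..6 from youngest to oldest:
Period 1:
Births: 1490 * 0.454 = 676, 1050 * 0.419 = 440, 890 * 0.492 = 438 — total 1554
Group 2: 1220 * 0.978 = 1193
Group 3: 900 * 0.98 = 882
Group 4: 1490 * 0.979 = 1459
Group 5: 1050 * 0.966 = 1014
Group 6: 890 * 0.96 + 430 * 0.664 = 854 + 286 = 1140
Net migration: Group 6 − 107 → 1033
Giving 1554 / 1193 / 882 / 1459 / 1014 / 1033.
Period 2:
Births: 882 * 0.454 = 400, 1459 * 0.419 = 611, 1014 * 0.492 = 499 — total 1510
Group 2: 1554 * 0.978 = 1520
Group 3: 1193 * 0.98 = 1169
Group 4: 882 * 0.979 = 863
Group 5: 1459 * 0.966 = 1409
Group 6: 1014 * 0.96 + 1033 * 0.664 = 973 + 686 = 1659
Net migration: Group 6 − 107 → 1552
Giving 1510 / 1520 / 1169 / 863 / 1409 / 1552.
Period 3:
Births: 1169 * 0.454 = 531, 863 * 0.419 = 362, 1409 * 0.492 = 693 — total 1586
Group 2: 1510 * 0.978 = 1477
Group 3: 1520 * 0.98 = 1490
Group 4: 1169 * 0.979 = 1144
Group 5: 863 * 0.966 = 834
Group 6: 1409 * 0.96 + 1552 * 0.664 = 1353 + 1031 = 2384
Net migration: Group 6 − 107 → 2277
Giving 1586 / 1477 / 1490 / 1144 / 834 / 2277.
Period 4:
Births: 1490 * 0.454 = 676, 1144 * 0.419 = 479, 834 * 0.492 = 410 — total 1565
Group 2: 1586 * 0.978 = 1551
Group 3: 1477 * 0.98 = 1447
Group 4: 1490 * 0.979 = 1459
Group 5: 1144 * 0.966 = 1105
Group 6: 834 * 0.96 + 2277 * 0.664 = 801 + 1512 = 2313
Net migration: Group 6 − 107 → 2206
Giving 1565 / 1551 / 1447 / 1459 / 1105 / 2206.
Dependents (band 0–9 + band 50+) = 1565 + 2206 = 3771; working-age = 5562; ratio = 3771/5562 × 100 = 67.8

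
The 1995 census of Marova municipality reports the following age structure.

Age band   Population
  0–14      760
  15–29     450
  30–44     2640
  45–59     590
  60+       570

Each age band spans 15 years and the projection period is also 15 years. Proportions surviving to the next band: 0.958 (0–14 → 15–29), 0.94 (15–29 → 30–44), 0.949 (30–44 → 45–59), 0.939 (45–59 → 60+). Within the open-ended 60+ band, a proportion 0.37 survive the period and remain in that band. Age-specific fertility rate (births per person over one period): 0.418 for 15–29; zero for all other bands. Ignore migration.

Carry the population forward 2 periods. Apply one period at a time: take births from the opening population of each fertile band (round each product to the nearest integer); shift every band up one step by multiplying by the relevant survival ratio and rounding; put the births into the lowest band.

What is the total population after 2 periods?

4204

[period 1]
Births: 450 * 0.418 = 188
15–29: 760 * 0.958 = 728
30–44: 450 * 0.94 = 423
45–59: 2640 * 0.949 = 2505
60+: 590 * 0.939 + 570 * 0.37 = 554 + 211 = 765
Population now: 0–14=188, 15–29=728, 30–44=423, 45–59=2505, 60+=765
[period 2]
Births: 728 * 0.418 = 304
15–29: 188 * 0.958 = 180
30–44: 728 * 0.94 = 684
45–59: 423 * 0.949 = 401
60+: 2505 * 0.939 + 765 * 0.37 = 2352 + 283 = 2635
Population now: 0–14=304, 15–29=180, 30–44=684, 45–59=401, 60+=2635
Total after period 2: 304 + 180 + 684 + 401 + 2635 = 4204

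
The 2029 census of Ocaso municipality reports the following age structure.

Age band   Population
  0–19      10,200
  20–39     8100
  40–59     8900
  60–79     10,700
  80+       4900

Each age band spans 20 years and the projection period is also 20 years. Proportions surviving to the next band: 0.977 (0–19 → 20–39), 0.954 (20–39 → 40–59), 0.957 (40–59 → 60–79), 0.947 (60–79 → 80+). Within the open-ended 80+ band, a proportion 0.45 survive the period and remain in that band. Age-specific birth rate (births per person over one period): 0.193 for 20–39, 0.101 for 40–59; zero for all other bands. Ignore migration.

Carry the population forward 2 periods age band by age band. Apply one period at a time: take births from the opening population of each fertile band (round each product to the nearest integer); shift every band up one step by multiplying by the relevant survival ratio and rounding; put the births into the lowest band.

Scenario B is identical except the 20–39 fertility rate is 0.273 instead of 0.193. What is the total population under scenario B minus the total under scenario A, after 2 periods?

1430

(Bands numbered youngest = 1 to oldest = 5.)
[period 1]
Births: 8100 × 0.193 = 1563  |  8900 × 0.101 = 899 → 2462
Band 2: 10200 × 0.977 = 9965
Band 3: 8100 × 0.954 = 7727
Band 4: 8900 × 0.957 = 8517
Band 5: 10700 × 0.947 + 4900 × 0.45 = 10133 + 2205 = 12338
→ [2462, 9965, 7727, 8517, 12338]
[period 2]
Births: 9965 × 0.193 = 1923  |  7727 × 0.101 = 780 → 2703
Band 2: 2462 × 0.977 = 2405
Band 3: 9965 × 0.954 = 9507
Band 4: 7727 × 0.957 = 7395
Band 5: 8517 × 0.947 + 12338 × 0.45 = 8066 + 5552 = 13618
→ [2703, 2405, 9507, 7395, 13618]
Scenario A total after 2 periods: 35628
Scenario B projection —
[period 1]
Births: 8100 × 0.273 = 2211  |  8900 × 0.101 = 899 → 3110
Band 2: 10200 × 0.977 = 9965
Band 3: 8100 × 0.954 = 7727
Band 4: 8900 × 0.957 = 8517
Band 5: 10700 × 0.947 + 4900 × 0.45 = 10133 + 2205 = 12338
→ [3110, 9965, 7727, 8517, 12338]
[period 2]
Births: 9965 × 0.273 = 2720  |  7727 × 0.101 = 780 → 3500
Band 2: 3110 × 0.977 = 3038
Band 3: 9965 × 0.954 = 9507
Band 4: 7727 × 0.957 = 7395
Band 5: 8517 × 0.947 + 12338 × 0.45 = 8066 + 5552 = 13618
→ [3500, 3038, 9507, 7395, 13618]
Scenario B total after 2 periods: 37058
Difference B − A = 37058 − 35628 = 1430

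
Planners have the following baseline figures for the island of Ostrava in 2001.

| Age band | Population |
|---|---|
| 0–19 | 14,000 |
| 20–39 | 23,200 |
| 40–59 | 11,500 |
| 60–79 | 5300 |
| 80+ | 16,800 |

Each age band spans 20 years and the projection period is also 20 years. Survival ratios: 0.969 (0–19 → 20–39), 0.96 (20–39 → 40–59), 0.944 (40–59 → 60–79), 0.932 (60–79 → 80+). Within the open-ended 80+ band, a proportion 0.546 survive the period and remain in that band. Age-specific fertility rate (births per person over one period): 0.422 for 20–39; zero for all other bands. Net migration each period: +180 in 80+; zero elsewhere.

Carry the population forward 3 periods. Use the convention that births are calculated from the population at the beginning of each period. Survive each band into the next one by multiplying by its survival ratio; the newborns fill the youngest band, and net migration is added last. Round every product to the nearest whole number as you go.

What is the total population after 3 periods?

Numbering the groups 1..5 from youngest to oldest:
— Period 1 —
Births: 23200 × 0.422 = 9790
Group 2: 14000 × 0.969 = 13566
Group 3: 23200 × 0.96 = 22272
Group 4: 11500 × 0.944 = 10856
Group 5: 5300 × 0.932 + 16800 × 0.546 = 4940 + 9173 = 14113
Net migration: Group 5 + 180 → 14293
End of period: [9790, 13566, 22272, 10856, 14293]
— Period 2 —
Births: 13566 × 0.422 = 5725
Group 2: 9790 × 0.969 = 9487
Group 3: 13566 × 0.96 = 13023
Group 4: 22272 × 0.944 = 21025
Group 5: 10856 × 0.932 + 14293 × 0.546 = 10118 + 7804 = 17922
Net migration: Group 5 + 180 → 18102
End of period: [5725, 9487, 13023, 21025, 18102]
— Period 3 —
Births: 9487 × 0.422 = 4004
Group 2: 5725 × 0.969 = 5548
Group 3: 9487 × 0.96 = 9108
Group 4: 13023 × 0.944 = 12294
Group 5: 21025 × 0.932 + 18102 × 0.546 = 19595 + 9884 = 29479
Net migration: Group 5 + 180 → 29659
End of period: [4004, 5548, 9108, 12294, 29659]
Total after period 3: 4004 + 5548 + 9108 + 12294 + 29659 = 60613

60613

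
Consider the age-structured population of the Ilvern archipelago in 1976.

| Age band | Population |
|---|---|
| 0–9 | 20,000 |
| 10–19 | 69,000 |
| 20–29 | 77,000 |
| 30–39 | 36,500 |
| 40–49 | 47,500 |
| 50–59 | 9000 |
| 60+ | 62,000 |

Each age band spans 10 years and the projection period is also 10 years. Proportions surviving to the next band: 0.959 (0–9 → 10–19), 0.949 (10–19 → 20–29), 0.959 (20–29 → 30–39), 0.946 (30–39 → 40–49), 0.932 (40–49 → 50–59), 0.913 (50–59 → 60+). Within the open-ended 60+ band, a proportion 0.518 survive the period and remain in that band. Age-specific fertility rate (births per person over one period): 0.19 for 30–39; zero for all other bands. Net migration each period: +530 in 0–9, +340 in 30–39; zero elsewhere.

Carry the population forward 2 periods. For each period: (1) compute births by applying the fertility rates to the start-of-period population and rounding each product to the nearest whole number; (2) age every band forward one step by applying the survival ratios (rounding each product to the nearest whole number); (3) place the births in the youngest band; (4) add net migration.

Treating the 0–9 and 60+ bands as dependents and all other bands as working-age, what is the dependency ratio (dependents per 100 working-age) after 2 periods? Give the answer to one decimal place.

— Period 1 —
Births: 36500 * 0.19 = 6935
10–19: 20000 * 0.959 = 19180
20–29: 69000 * 0.949 = 65481
30–39: 77000 * 0.959 = 73843
40–49: 36500 * 0.946 = 34529
50–59: 47500 * 0.932 = 44270
60+: 9000 * 0.913 + 62000 * 0.518 = 8217 + 32116 = 40333
Net migration: 0–9 + 530 → 7465; 30–39 + 340 → 74183
Giving 7465 / 19180 / 65481 / 74183 / 34529 / 44270 / 40333.
— Period 2 —
Births: 74183 * 0.19 = 14095
10–19: 7465 * 0.959 = 7159
20–29: 19180 * 0.949 = 18202
30–39: 65481 * 0.959 = 62796
40–49: 74183 * 0.946 = 70177
50–59: 34529 * 0.932 = 32181
60+: 44270 * 0.913 + 40333 * 0.518 = 40419 + 20892 = 61311
Net migration: 0–9 + 530 → 14625; 30–39 + 340 → 63136
Giving 14625 / 7159 / 18202 / 63136 / 70177 / 32181 / 61311.
Dependents (band 0–9 + band 60+) = 14625 + 61311 = 75936; working-age = 190855; ratio = 75936/190855 × 100 = 39.8

39.8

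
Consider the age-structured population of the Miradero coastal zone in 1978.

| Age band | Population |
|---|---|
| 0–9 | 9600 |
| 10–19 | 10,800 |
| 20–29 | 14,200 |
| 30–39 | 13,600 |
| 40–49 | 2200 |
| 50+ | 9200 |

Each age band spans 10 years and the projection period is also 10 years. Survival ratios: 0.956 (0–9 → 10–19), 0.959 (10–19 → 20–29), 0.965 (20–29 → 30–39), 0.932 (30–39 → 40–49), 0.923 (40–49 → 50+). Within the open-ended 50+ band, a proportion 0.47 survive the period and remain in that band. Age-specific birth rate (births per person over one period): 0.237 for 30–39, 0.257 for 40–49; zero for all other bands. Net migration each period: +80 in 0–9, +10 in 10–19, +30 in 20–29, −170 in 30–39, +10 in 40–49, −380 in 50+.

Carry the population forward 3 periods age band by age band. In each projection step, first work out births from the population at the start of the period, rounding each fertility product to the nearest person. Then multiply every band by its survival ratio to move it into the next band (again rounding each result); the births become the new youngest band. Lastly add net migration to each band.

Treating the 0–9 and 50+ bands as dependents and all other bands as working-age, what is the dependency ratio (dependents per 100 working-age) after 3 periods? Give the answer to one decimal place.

86.0

[period 1]
Births: 13600 * 0.237 = 3223  |  2200 * 0.257 = 565 — total 3788
10–19: 9600 * 0.956 = 9178
20–29: 10800 * 0.959 = 10357
30–39: 14200 * 0.965 = 13703
40–49: 13600 * 0.932 = 12675
50+: 2200 * 0.923 + 9200 * 0.47 = 2031 + 4324 = 6355
Net migration: 0–9 + 80 → 3868; 10–19 + 10 → 9188; 20–29 + 30 → 10387; 30–39 − 170 → 13533; 40–49 + 10 → 12685; 50+ − 380 → 5975
Giving 3868 / 9188 / 10387 / 13533 / 12685 / 5975.
[period 2]
Births: 13533 * 0.237 = 3207  |  12685 * 0.257 = 3260 — total 6467
10–19: 3868 * 0.956 = 3698
20–29: 9188 * 0.959 = 8811
30–39: 10387 * 0.965 = 10023
40–49: 13533 * 0.932 = 12613
50+: 12685 * 0.923 + 5975 * 0.47 = 11708 + 2808 = 14516
Net migration: 0–9 + 80 → 6547; 10–19 + 10 → 3708; 20–29 + 30 → 8841; 30–39 − 170 → 9853; 40–49 + 10 → 12623; 50+ − 380 → 14136
Giving 6547 / 3708 / 8841 / 9853 / 12623 / 14136.
[period 3]
Births: 9853 * 0.237 = 2335  |  12623 * 0.257 = 3244 — total 5579
10–19: 6547 * 0.956 = 6259
20–29: 3708 * 0.959 = 3556
30–39: 8841 * 0.965 = 8532
40–49: 9853 * 0.932 = 9183
50+: 12623 * 0.923 + 14136 * 0.47 = 11651 + 6644 = 18295
Net migration: 0–9 + 80 → 5659; 10–19 + 10 → 6269; 20–29 + 30 → 3586; 30–39 − 170 → 8362; 40–49 + 10 → 9193; 50+ − 380 → 17915
Giving 5659 / 6269 / 3586 / 8362 / 9193 / 17915.
Dependents (band 0–9 + band 50+) = 5659 + 17915 = 23574; working-age = 27410; ratio = 23574/27410 × 100 = 86.0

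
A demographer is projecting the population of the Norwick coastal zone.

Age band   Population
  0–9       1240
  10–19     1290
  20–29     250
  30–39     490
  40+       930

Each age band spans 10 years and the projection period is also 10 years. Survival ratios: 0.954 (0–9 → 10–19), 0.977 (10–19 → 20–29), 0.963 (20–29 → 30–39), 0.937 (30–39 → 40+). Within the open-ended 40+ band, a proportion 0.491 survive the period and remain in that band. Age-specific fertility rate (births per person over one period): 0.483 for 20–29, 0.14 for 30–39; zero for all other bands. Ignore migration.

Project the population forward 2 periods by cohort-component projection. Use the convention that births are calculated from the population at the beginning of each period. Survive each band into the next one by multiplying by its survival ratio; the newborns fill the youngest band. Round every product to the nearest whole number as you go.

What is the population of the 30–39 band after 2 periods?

After projecting period 1:
Births: 250 × 0.483 = 121, 490 × 0.14 = 69 → 190
10–19: 1240 × 0.954 = 1183
20–29: 1290 × 0.977 = 1260
30–39: 250 × 0.963 = 241
40+: 490 × 0.937 + 930 × 0.491 = 459 + 457 = 916
→ [190, 1183, 1260, 241, 916]
After projecting period 2:
Births: 1260 × 0.483 = 609, 241 × 0.14 = 34 → 643
10–19: 190 × 0.954 = 181
20–29: 1183 × 0.977 = 1156
30–39: 1260 × 0.963 = 1213
40+: 241 × 0.937 + 916 × 0.491 = 226 + 450 = 676
→ [643, 181, 1156, 1213, 676]

1213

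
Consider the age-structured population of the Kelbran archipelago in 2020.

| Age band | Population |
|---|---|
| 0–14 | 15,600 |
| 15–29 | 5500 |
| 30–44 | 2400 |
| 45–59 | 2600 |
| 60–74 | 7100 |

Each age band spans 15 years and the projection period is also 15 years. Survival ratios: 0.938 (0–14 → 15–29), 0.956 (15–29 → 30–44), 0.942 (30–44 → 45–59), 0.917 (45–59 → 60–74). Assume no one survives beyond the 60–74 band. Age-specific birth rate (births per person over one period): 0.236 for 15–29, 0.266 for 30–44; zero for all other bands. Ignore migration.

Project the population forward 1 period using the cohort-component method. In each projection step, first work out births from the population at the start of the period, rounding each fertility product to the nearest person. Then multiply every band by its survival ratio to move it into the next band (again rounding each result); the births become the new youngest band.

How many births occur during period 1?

1936

Period 1:
Births: 5500 * 0.236 = 1298, 2400 * 0.266 = 638 → total 1936
15–29: 15600 * 0.938 = 14633
30–44: 5500 * 0.956 = 5258
45–59: 2400 * 0.942 = 2261
60–74: 2600 * 0.917 = 2384
→ [1936, 14633, 5258, 2261, 2384]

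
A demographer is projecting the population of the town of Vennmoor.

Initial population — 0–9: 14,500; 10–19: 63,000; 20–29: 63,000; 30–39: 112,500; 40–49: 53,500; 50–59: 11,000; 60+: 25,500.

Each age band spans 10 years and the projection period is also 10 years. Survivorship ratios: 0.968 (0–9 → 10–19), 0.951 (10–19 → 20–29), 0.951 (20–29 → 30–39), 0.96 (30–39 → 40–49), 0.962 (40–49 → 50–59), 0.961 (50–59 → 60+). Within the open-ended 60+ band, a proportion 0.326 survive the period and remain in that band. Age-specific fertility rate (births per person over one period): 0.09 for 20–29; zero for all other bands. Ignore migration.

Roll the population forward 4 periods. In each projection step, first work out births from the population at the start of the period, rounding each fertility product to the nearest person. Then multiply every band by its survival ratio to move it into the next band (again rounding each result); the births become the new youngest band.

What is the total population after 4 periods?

167997

Let group 1 be 0–9 through group 7 = 60+.
After projecting period 1:
Births: 63000 × 0.09 = 5670
Group 2: 14500 × 0.968 = 14036
Group 3: 63000 × 0.951 = 59913
Group 4: 63000 × 0.951 = 59913
Group 5: 112500 × 0.96 = 108000
Group 6: 53500 × 0.962 = 51467
Group 7: 11000 × 0.961 + 25500 × 0.326 = 10571 + 8313 = 18884
Giving 5670 / 14036 / 59913 / 59913 / 108000 / 51467 / 18884.
After projecting period 2:
Births: 59913 × 0.09 = 5392
Group 2: 5670 × 0.968 = 5489
Group 3: 14036 × 0.951 = 13348
Group 4: 59913 × 0.951 = 56977
Group 5: 59913 × 0.96 = 57516
Group 6: 108000 × 0.962 = 103896
Group 7: 51467 × 0.961 + 18884 × 0.326 = 49460 + 6156 = 55616
Giving 5392 / 5489 / 13348 / 56977 / 57516 / 103896 / 55616.
After projecting period 3:
Births: 13348 × 0.09 = 1201
Group 2: 5392 × 0.968 = 5219
Group 3: 5489 × 0.951 = 5220
Group 4: 13348 × 0.951 = 12694
Group 5: 56977 × 0.96 = 54698
Group 6: 57516 × 0.962 = 55330
Group 7: 103896 × 0.961 + 55616 × 0.326 = 99844 + 18131 = 117975
Giving 1201 / 5219 / 5220 / 12694 / 54698 / 55330 / 117975.
After projecting period 4:
Births: 5220 × 0.09 = 470
Group 2: 1201 × 0.968 = 1163
Group 3: 5219 × 0.951 = 4963
Group 4: 5220 × 0.951 = 4964
Group 5: 12694 × 0.96 = 12186
Group 6: 54698 × 0.962 = 52619
Group 7: 55330 × 0.961 + 117975 × 0.326 = 53172 + 38460 = 91632
Giving 470 / 1163 / 4963 / 4964 / 12186 / 52619 / 91632.
Total after period 4: 470 + 1163 + 4963 + 4964 + 12186 + 52619 + 91632 = 167997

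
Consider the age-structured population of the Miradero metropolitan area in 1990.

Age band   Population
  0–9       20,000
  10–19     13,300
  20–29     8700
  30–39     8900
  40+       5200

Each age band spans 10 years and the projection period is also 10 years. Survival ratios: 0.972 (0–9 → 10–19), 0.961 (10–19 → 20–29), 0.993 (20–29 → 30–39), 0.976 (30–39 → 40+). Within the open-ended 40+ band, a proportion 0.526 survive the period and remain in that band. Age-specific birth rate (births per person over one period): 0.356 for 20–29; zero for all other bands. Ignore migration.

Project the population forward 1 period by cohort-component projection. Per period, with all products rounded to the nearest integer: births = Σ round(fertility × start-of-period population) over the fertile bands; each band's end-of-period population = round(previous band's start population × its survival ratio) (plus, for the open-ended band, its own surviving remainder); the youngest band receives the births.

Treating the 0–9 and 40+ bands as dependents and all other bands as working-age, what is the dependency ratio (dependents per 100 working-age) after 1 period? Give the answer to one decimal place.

[period 1]
Births: 8700 × 0.356 = 3097
10–19: 20000 × 0.972 = 19440
20–29: 13300 × 0.961 = 12781
30–39: 8700 × 0.993 = 8639
40+: 8900 × 0.976 + 5200 × 0.526 = 8686 + 2735 = 11421
Giving 3097 / 19440 / 12781 / 8639 / 11421.
Dependents (band 0–9 + band 40+) = 3097 + 11421 = 14518; working-age = 40860; ratio = 14518/40860 × 100 = 35.5

35.5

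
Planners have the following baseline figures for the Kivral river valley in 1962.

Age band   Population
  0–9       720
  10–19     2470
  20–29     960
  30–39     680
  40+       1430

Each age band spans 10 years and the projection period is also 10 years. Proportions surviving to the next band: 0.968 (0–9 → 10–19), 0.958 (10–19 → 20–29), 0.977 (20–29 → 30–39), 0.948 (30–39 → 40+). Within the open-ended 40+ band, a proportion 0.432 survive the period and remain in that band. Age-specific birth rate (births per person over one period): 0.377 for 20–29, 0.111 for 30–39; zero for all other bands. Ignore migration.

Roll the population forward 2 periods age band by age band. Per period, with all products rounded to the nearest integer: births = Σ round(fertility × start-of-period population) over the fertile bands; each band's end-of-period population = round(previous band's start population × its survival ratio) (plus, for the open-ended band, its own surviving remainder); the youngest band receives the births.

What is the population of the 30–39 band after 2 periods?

[period 1]
Births: 960 * 0.377 = 362 ; 680 * 0.111 = 75 ⇒ total 437
10–19: 720 * 0.968 = 697
20–29: 2470 * 0.958 = 2366
30–39: 960 * 0.977 = 938
40+: 680 * 0.948 + 1430 * 0.432 = 645 + 618 = 1263
→ [437, 697, 2366, 938, 1263]
[period 2]
Births: 2366 * 0.377 = 892 ; 938 * 0.111 = 104 ⇒ total 996
10–19: 437 * 0.968 = 423
20–29: 697 * 0.958 = 668
30–39: 2366 * 0.977 = 2312
40+: 938 * 0.948 + 1263 * 0.432 = 889 + 546 = 1435
→ [996, 423, 668, 2312, 1435]

2312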